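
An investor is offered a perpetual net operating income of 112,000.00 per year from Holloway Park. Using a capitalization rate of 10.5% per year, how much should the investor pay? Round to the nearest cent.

1066666.67

Level perpetuity: PV = C / r = 112,000.00 / 0.105 = 1,066,666.67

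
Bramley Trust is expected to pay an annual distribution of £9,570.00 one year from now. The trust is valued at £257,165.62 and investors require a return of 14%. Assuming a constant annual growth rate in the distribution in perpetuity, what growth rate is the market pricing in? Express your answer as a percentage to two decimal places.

P = D₁/(r−g) ⇒ g = r − D₁/P = 0.14 − £9,570.00/£257,165.62 = 0.102787

10.28%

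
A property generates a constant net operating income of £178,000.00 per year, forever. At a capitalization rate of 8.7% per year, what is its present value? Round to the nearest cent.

Level perpetuity: PV = C / r = £178,000.00 / 0.087 = £2,045,977.01

£2045977.01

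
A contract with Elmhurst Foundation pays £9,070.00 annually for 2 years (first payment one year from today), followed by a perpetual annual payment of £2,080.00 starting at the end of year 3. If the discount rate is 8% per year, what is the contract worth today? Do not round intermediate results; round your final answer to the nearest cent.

£38465.02

PV of 2-year annuity: £9,070.00 × [1 − (1+0.08)^−2] / 0.08 = 16174.21125
Perpetuity value at year 2: £2,080.00 / 0.08 = 26000.00000
PV of perpetuity: 26000.00000 / (1+0.08)^2 = 22290.80933
Total PV = 16174.21125 + 22290.80933 = 38465.02058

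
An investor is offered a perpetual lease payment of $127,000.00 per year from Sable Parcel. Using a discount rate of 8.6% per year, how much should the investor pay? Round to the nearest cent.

$1476744.19

Level perpetuity: PV = C / r = $127,000.00 / 0.086 = $1,476,744.19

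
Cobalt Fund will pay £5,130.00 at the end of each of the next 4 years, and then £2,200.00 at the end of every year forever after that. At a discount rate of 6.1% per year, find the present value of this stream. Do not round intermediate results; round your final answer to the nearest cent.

£46195.13

PV of 4-year annuity: £5,130.00 × [1 − (1+0.061)^−4] / 0.061 = 17735.36310
Perpetuity value at year 4: £2,200.00 / 0.061 = 36065.57377
PV of perpetuity: 36065.57377 / (1+0.061)^4 = 28459.76503
Total PV = 17735.36310 + 28459.76503 = 46195.12813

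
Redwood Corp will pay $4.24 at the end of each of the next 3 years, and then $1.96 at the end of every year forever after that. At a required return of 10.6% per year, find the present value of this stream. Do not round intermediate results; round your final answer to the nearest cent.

$24.10

PV of 3-year annuity: $4.24 × [1 − (1+0.106)^−3] / 0.106 = 10.43386
Perpetuity value at year 3: $1.96 / 0.106 = 18.49057
PV of perpetuity: 18.49057 / (1+0.106)^3 = 13.66737
Total PV = 10.43386 + 13.66737 = 24.10123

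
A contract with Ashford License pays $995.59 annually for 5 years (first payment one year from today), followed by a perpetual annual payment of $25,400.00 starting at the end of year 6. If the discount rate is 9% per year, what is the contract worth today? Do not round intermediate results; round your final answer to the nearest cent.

$187297.58

PV of 5-year annuity: $995.59 × [1 − (1+0.09)^−5] / 0.09 = 3872.49790
Perpetuity value at year 5: $25,400.00 / 0.09 = 282222.22222
PV of perpetuity: 282222.22222 / (1+0.09)^5 = 183425.08013
Total PV = 3872.49790 + 183425.08013 = 187297.57803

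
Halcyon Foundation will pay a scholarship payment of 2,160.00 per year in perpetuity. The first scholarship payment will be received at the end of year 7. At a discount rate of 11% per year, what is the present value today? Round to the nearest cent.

Value at end of year 6: C / r = 2,160.00 / 0.11 = 19,636.3636
Discount to today: PV = 19,636.3636 / (1 + 0.11)^6 = 19,636.3636 / 1.870415 = 10,498.40

10498.40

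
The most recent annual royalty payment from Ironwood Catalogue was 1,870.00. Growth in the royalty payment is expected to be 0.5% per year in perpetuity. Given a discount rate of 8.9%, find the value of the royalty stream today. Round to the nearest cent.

D₁ = D₀ × (1 + g) = 1,870.00 × 1.005 = 1,879.3500
Growing perpetuity: P = D₁ / (r − g) = 1,879.3500 / (0.089 − 0.005) = 22,373.21

22373.21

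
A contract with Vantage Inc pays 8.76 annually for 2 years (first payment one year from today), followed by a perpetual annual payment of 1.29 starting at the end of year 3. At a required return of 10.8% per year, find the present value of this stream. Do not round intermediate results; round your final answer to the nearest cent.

24.77

PV of 2-year annuity: 8.76 × [1 − (1+0.108)^−2] / 0.108 = 15.04164
Perpetuity value at year 2: 1.29 / 0.108 = 11.94444
PV of perpetuity: 11.94444 / (1+0.108)^2 = 9.72941
Total PV = 15.04164 + 9.72941 = 24.77105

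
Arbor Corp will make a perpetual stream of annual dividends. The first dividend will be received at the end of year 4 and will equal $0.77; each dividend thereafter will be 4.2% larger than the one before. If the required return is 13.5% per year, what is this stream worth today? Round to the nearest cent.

$5.66

Value at end of year 3: C₁ / (r − g) = $0.77 / (0.135 − 0.042) = $8.2796
Discount to today: PV = $8.2796 / (1 + 0.135)^3 = $8.2796 / 1.462135 = $5.66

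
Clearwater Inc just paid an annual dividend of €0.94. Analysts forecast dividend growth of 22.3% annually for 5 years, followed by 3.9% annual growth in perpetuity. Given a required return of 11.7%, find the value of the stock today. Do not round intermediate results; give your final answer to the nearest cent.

D_1 = 1.14962
D_2 = 1.40599
D_3 = 1.71952
D_4 = 2.10297
D_5 = 2.57194
Terminal value at year 5: TV = D_5×(1+g_2)/(r−g_2) = 2.67224/0.078 = 34.25950
P_0 = D_1/(1+r)^1 + D_2/(1+r)^2 + D_3/(1+r)^3 + D_4/(1+r)^4 + D_5/(1+r)^5 + TV/(1+r)^5
    = 1.02920 + 1.12687 + 1.23381 + 1.35089 + 1.47909 + 19.70222 = 25.92209

€25.92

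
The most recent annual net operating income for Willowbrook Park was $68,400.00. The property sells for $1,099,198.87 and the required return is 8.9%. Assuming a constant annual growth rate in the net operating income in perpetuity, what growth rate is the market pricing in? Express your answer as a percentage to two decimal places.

P = D₀(1+g)/(r−g) ⇒ P(r−g) = D₀(1+g) ⇒ g(P+D₀) = P·r − D₀
g = (P·r − D₀)/(P + D₀) = ($1,099,198.87×0.089 − $68,400.00) / ($1,099,198.87 + $68,400.00) = 0.025204

2.52%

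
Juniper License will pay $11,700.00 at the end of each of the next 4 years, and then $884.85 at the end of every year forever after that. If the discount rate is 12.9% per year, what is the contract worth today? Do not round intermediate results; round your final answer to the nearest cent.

PV of 4-year annuity: $11,700.00 × [1 − (1+0.129)^−4] / 0.129 = 34873.74747
Perpetuity value at year 4: $884.85 / 0.129 = 6859.30233
PV of perpetuity: 6859.30233 / (1+0.129)^4 = 4221.86340
Total PV = 34873.74747 + 4221.86340 = 39095.61087

$39095.61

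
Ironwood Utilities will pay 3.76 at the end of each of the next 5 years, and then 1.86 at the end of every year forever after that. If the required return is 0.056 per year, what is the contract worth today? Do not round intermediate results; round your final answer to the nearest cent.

PV of 5-year annuity: 3.76 × [1 − (1+0.056)^−5] / 0.056 = 16.01234
Perpetuity value at year 5: 1.86 / 0.056 = 33.21429
PV of perpetuity: 33.21429 / (1+0.056)^5 = 25.29329
Total PV = 16.01234 + 25.29329 = 41.30563

41.31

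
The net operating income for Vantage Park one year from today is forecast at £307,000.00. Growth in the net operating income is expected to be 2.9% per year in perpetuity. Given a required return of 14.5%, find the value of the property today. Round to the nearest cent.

Growing perpetuity: P = D₁ / (r − g) = £307,000.0000 / (0.145 − 0.029) = £2,646,551.72

£2646551.72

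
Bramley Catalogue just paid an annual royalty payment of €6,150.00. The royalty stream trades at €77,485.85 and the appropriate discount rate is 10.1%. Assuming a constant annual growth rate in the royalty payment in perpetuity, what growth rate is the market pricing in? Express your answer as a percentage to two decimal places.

P = D₀(1+g)/(r−g) ⇒ P(r−g) = D₀(1+g) ⇒ g(P+D₀) = P·r − D₀
g = (P·r − D₀)/(P + D₀) = (€77,485.85×0.101 − €6,150.00) / (€77,485.85 + €6,150.00) = 0.020040

2.00%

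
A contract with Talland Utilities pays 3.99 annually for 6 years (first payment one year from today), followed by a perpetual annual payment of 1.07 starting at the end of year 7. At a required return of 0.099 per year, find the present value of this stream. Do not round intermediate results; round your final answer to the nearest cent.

PV of 6-year annuity: 3.99 × [1 − (1+0.099)^−6] / 0.099 = 17.42853
Perpetuity value at year 6: 1.07 / 0.099 = 10.80808
PV of perpetuity: 10.80808 / (1+0.099)^6 = 6.13426
Total PV = 17.42853 + 6.13426 = 23.56280

23.56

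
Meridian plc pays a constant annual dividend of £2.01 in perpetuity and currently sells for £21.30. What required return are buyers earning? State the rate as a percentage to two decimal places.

9.44%

P = C/r ⇒ r = C/P = £2.01/£21.30 = 0.094366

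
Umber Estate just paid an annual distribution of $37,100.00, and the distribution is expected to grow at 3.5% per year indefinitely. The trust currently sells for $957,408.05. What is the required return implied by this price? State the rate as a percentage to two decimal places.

7.51%

D₁ = $37,100.00 × 1.035 = $38,398.5000
P = D₁/(r − g) ⇒ r = D₁/P + g = $38,398.5000/$957,408.05 + 0.035 = 0.040107 + 0.035 = 0.075107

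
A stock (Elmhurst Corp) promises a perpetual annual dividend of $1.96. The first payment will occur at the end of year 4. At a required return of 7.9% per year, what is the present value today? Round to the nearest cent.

$19.75

Value at end of year 3: C / r = $1.96 / 0.079 = $24.8101
Discount to today: PV = $24.8101 / (1 + 0.079)^3 = $24.8101 / 1.256216 = $19.75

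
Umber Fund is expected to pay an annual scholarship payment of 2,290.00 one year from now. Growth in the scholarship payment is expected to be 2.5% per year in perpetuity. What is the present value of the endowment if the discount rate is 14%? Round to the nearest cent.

19913.04

Growing perpetuity: P = D₁ / (r − g) = 2,290.0000 / (0.14 − 0.025) = 19,913.04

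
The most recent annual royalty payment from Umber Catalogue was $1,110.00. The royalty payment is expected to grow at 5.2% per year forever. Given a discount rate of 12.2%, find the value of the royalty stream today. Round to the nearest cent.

D₁ = D₀ × (1 + g) = $1,110.00 × 1.052 = $1,167.7200
Growing perpetuity: P = D₁ / (r − g) = $1,167.7200 / (0.122 − 0.052) = $16,681.71

$16681.71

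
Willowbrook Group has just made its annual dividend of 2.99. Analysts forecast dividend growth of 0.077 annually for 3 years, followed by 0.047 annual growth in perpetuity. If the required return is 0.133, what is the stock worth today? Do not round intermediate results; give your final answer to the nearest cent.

D_1 = 3.22023
D_2 = 3.46819
D_3 = 3.73524
Terminal value at year 3: TV = D_3×(1+g_2)/(r−g_2) = 3.91079/0.086 = 45.47435
P_0 = D_1/(1+r)^1 + D_2/(1+r)^2 + D_3/(1+r)^3 + TV/(1+r)^3
    = 2.84222 + 2.70174 + 2.56820 + 31.26632 = 39.37847

39.38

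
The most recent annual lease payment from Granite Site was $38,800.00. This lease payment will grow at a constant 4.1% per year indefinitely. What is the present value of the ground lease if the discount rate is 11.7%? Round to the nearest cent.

D₁ = D₀ × (1 + g) = $38,800.00 × 1.041 = $40,390.8000
Growing perpetuity: P = D₁ / (r − g) = $40,390.8000 / (0.117 − 0.041) = $531,457.89

$531457.89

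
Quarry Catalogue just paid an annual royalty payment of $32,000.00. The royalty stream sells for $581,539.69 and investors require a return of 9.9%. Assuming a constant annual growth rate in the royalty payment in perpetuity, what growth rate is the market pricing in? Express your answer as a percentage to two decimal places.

4.17%

P = D₀(1+g)/(r−g) ⇒ P(r−g) = D₀(1+g) ⇒ g(P+D₀) = P·r − D₀
g = (P·r − D₀)/(P + D₀) = ($581,539.69×0.099 − $32,000.00) / ($581,539.69 + $32,000.00) = 0.041680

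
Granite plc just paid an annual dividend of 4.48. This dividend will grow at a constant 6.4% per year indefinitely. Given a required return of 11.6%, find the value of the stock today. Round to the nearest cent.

91.67

D₁ = D₀ × (1 + g) = 4.48 × 1.064 = 4.7667
Growing perpetuity: P = D₁ / (r − g) = 4.7667 / (0.116 − 0.064) = 91.67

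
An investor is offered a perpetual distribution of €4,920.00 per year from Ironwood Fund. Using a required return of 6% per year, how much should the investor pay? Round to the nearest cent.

€82000.00

Level perpetuity: PV = C / r = €4,920.00 / 0.06 = €82,000.00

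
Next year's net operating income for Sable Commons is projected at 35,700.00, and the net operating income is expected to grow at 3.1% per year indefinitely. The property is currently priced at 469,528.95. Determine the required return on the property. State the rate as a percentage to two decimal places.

P = D₁/(r − g) ⇒ r = D₁/P + g = 35,700.0000/469,528.95 + 0.031 = 0.076034 + 0.031 = 0.107034

10.70%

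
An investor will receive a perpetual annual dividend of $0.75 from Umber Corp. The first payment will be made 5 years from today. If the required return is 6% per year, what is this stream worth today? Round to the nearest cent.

$9.90

Value at end of year 4: C / r = $0.75 / 0.06 = $12.5000
Discount to today: PV = $12.5000 / (1 + 0.06)^4 = $12.5000 / 1.262477 = $9.90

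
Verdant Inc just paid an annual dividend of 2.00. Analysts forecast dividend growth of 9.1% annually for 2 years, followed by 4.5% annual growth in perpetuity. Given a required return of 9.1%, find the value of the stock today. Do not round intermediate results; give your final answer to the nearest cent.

49.43

D_1 = 2.18200
D_2 = 2.38056
Terminal value at year 2: TV = D_2×(1+g_2)/(r−g_2) = 2.48769/0.046 = 54.08016
P_0 = D_1/(1+r)^1 + D_2/(1+r)^2 + TV/(1+r)^2
    = 2.00000 + 2.00000 + 45.43478 = 49.43478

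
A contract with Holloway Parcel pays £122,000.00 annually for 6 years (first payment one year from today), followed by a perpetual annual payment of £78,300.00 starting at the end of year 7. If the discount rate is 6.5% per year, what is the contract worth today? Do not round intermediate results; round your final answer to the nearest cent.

£1416167.68

PV of 6-year annuity: £122,000.00 × [1 − (1+0.065)^−6] / 0.065 = 590603.65395
Perpetuity value at year 6: £78,300.00 / 0.065 = 1204615.38462
PV of perpetuity: 1204615.38462 / (1+0.065)^6 = 825564.02311
Total PV = 590603.65395 + 825564.02311 = 1416167.67705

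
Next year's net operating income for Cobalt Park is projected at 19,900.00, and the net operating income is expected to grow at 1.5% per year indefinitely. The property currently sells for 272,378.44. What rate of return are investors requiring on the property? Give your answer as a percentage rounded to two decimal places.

P = D₁/(r − g) ⇒ r = D₁/P + g = 19,900.0000/272,378.44 + 0.015 = 0.073060 + 0.015 = 0.088060

8.81%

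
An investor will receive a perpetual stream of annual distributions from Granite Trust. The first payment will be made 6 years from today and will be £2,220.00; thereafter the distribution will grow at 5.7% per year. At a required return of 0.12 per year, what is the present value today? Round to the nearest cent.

Value at end of year 5: C₁ / (r − g) = £2,220.00 / (0.12 − 0.057) = £35,238.0952
Discount to today: PV = £35,238.0952 / (1 + 0.12)^5 = £35,238.0952 / 1.762342 = £19,995.04

£19995.04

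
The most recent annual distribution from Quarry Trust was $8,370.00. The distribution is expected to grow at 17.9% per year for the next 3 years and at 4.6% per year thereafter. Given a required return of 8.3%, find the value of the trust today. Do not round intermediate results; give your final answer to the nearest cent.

$335119.75

D_1 = 9868.23000
D_2 = 11634.64317
D_3 = 13717.24430
Terminal value at year 3: TV = D_3×(1+g_2)/(r−g_2) = 14348.23754/0.037 = 387790.20365
P_0 = D_1/(1+r)^1 + D_2/(1+r)^2 + D_3/(1+r)^3 + TV/(1+r)^3
    = 9111.93906 + 9919.64557 + 10798.94933 + 305289.21619 = 335119.75014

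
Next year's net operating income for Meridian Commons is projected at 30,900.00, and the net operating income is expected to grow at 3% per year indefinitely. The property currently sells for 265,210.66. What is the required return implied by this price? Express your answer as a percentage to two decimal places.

14.65%

P = D₁/(r − g) ⇒ r = D₁/P + g = 30,900.0000/265,210.66 + 0.03 = 0.116511 + 0.03 = 0.146511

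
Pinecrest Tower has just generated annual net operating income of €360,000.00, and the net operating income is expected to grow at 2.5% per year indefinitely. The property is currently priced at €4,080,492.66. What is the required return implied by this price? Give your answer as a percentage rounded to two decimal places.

D₁ = €360,000.00 × 1.025 = €369,000.0000
P = D₁/(r − g) ⇒ r = D₁/P + g = €369,000.0000/€4,080,492.66 + 0.025 = 0.090430 + 0.025 = 0.115430

11.54%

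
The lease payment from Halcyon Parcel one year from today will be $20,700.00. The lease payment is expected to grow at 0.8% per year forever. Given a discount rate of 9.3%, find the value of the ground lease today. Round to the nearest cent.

$243529.41

Growing perpetuity: P = D₁ / (r − g) = $20,700.0000 / (0.093 − 0.008) = $243,529.41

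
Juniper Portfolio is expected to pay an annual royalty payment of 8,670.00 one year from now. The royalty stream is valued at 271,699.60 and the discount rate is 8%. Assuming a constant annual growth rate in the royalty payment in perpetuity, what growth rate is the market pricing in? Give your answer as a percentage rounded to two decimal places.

P = D₁/(r−g) ⇒ g = r − D₁/P = 0.08 − 8,670.00/271,699.60 = 0.048090

4.81%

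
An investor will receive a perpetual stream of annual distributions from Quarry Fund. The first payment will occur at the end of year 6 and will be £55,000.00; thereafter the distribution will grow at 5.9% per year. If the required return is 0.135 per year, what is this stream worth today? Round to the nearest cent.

£384211.00

Value at end of year 5: C₁ / (r − g) = £55,000.00 / (0.135 − 0.059) = £723,684.2105
Discount to today: PV = £723,684.2105 / (1 + 0.135)^5 = £723,684.2105 / 1.883559 = £384,211.00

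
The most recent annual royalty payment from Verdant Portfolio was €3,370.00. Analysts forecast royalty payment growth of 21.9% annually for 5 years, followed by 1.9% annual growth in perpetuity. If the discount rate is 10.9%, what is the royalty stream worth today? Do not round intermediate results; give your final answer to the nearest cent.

D_1 = 4108.03000
D_2 = 5007.68857
D_3 = 6104.37237
D_4 = 7441.22992
D_5 = 9070.85927
Terminal value at year 5: TV = D_5×(1+g_2)/(r−g_2) = 9243.20559/0.09 = 102702.28436
P_0 = D_1/(1+r)^1 + D_2/(1+r)^2 + D_3/(1+r)^3 + D_4/(1+r)^4 + D_5/(1+r)^5 + TV/(1+r)^5
    = 3704.26510 + 4071.68545 + 4475.54965 + 4919.47252 + 5407.42741 + 61224.09480 = 83802.49493

€83802.49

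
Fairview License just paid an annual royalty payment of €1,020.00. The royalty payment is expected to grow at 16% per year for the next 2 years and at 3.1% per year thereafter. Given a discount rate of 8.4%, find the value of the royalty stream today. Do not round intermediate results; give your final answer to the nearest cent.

D_1 = 1183.20000
D_2 = 1372.51200
Terminal value at year 2: TV = D_2×(1+g_2)/(r−g_2) = 1415.05987/0.053 = 26699.24287
P_0 = D_1/(1+r)^1 + D_2/(1+r)^2 + TV/(1+r)^2
    = 1091.51292 + 1168.03965 + 22721.67698 = 24981.22955

€24981.23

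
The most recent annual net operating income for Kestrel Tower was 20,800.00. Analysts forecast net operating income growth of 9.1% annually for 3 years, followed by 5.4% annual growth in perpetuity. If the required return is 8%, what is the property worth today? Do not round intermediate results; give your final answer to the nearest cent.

D_1 = 22692.80000
D_2 = 24757.84480
D_3 = 27010.80868
Terminal value at year 3: TV = D_3×(1+g_2)/(r−g_2) = 28469.39235/0.026 = 1094976.62867
P_0 = D_1/(1+r)^1 + D_2/(1+r)^2 + D_3/(1+r)^3 + TV/(1+r)^3
    = 21011.85185 + 21225.86145 + 21442.05078 + 869227.75100 = 932907.51509

932907.52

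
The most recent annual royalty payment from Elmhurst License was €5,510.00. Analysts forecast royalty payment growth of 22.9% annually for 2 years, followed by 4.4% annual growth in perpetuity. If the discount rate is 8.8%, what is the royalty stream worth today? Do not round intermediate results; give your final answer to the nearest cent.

D_1 = 6771.79000
D_2 = 8322.52991
Terminal value at year 2: TV = D_2×(1+g_2)/(r−g_2) = 8688.72123/0.044 = 197470.93696
P_0 = D_1/(1+r)^1 + D_2/(1+r)^2 + TV/(1+r)^2
    = 6224.07169 + 7030.68392 + 166818.95491 = 180073.71052

€180073.71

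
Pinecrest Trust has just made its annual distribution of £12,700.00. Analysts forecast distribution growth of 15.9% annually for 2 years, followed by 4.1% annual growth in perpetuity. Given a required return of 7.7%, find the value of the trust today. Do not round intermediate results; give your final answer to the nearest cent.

D_1 = 14719.30000
D_2 = 17059.66870
Terminal value at year 2: TV = D_2×(1+g_2)/(r−g_2) = 17759.11512/0.036 = 493308.75324
P_0 = D_1/(1+r)^1 + D_2/(1+r)^2 + TV/(1+r)^2
    = 13666.94522 + 14707.51115 + 425292.19740 = 453666.65377

£453666.65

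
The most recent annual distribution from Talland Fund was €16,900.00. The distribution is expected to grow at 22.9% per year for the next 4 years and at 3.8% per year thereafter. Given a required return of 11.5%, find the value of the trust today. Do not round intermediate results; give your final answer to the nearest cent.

€423017.99

D_1 = 20770.10000
D_2 = 25526.45290
D_3 = 31372.01061
D_4 = 38556.20104
Terminal value at year 4: TV = D_4×(1+g_2)/(r−g_2) = 40021.33668/0.077 = 519757.61928
P_0 = D_1/(1+r)^1 + D_2/(1+r)^2 + D_3/(1+r)^3 + D_4/(1+r)^4 + TV/(1+r)^4
    = 18627.89238 + 20532.44819 + 22631.72989 + 24945.64667 + 336280.27582 = 423017.99294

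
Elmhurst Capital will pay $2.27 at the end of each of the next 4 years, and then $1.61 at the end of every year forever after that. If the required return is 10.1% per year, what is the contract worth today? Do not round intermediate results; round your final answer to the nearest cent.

$18.03

PV of 4-year annuity: $2.27 × [1 − (1+0.101)^−4] / 0.101 = 7.18005
Perpetuity value at year 4: $1.61 / 0.101 = 15.94059
PV of perpetuity: 15.94059 / (1+0.101)^4 = 10.84814
Total PV = 7.18005 + 10.84814 = 18.02818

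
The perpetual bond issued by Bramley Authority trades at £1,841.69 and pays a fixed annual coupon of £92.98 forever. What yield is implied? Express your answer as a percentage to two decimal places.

5.05%

P = C/r ⇒ r = C/P = £92.98/£1,841.69 = 0.050486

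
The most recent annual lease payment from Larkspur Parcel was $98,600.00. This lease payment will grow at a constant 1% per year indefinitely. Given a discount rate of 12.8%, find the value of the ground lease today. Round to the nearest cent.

D₁ = D₀ × (1 + g) = $98,600.00 × 1.01 = $99,586.0000
Growing perpetuity: P = D₁ / (r − g) = $99,586.0000 / (0.128 − 0.01) = $843,949.15

$843949.15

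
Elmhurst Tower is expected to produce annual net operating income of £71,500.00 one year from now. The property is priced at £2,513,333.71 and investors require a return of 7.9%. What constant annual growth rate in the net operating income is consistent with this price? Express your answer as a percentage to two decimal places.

P = D₁/(r−g) ⇒ g = r − D₁/P = 0.079 − £71,500.00/£2,513,333.71 = 0.050552

5.06%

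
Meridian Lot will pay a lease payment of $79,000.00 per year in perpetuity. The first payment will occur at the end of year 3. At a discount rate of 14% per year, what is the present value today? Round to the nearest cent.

Value at end of year 2: C / r = $79,000.00 / 0.14 = $564,285.7143
Discount to today: PV = $564,285.7143 / (1 + 0.14)^2 = $564,285.7143 / 1.299600 = $434,199.53

$434199.53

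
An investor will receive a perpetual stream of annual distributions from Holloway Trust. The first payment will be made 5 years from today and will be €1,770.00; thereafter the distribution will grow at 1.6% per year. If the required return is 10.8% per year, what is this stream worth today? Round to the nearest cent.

€12765.16

Value at end of year 4: C₁ / (r − g) = €1,770.00 / (0.108 − 0.016) = €19,239.1304
Discount to today: PV = €19,239.1304 / (1 + 0.108)^4 = €19,239.1304 / 1.507159 = €12,765.16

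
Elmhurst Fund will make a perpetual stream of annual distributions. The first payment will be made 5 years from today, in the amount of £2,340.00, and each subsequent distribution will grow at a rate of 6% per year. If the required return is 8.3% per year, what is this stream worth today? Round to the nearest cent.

£73956.13

Value at end of year 4: C₁ / (r − g) = £2,340.00 / (0.083 − 0.06) = £101,739.1304
Discount to today: PV = £101,739.1304 / (1 + 0.083)^4 = £101,739.1304 / 1.375669 = £73,956.13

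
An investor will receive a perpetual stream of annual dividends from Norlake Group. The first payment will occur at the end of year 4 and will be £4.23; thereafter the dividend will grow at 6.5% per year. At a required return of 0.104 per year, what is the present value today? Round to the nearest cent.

£80.61

Value at end of year 3: C₁ / (r − g) = £4.23 / (0.104 − 0.065) = £108.4615
Discount to today: PV = £108.4615 / (1 + 0.104)^3 = £108.4615 / 1.345573 = £80.61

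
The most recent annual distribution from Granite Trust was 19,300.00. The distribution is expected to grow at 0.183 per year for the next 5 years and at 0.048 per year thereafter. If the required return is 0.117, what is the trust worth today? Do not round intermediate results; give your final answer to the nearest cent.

505610.02

D_1 = 22831.90000
D_2 = 27010.13770
D_3 = 31952.99290
D_4 = 37800.39060
D_5 = 44717.86208
Terminal value at year 5: TV = D_5×(1+g_2)/(r−g_2) = 46864.31946/0.069 = 679193.03564
P_0 = D_1/(1+r)^1 + D_2/(1+r)^2 + D_3/(1+r)^3 + D_4/(1+r)^4 + D_5/(1+r)^5 + TV/(1+r)^5
    = 20440.37601 + 21648.13323 + 22927.25301 + 24281.95193 + 25716.69573 + 390595.61058 = 505610.02049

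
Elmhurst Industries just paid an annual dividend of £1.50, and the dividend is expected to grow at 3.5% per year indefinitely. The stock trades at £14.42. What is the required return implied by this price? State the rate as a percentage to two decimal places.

14.27%

D₁ = £1.50 × 1.035 = £1.5525
P = D₁/(r − g) ⇒ r = D₁/P + g = £1.5525/£14.42 + 0.035 = 0.107663 + 0.035 = 0.142663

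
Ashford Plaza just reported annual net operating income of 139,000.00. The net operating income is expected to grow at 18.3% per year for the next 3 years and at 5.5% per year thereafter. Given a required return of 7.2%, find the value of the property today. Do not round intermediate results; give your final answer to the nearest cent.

12102268.43

D_1 = 164437.00000
D_2 = 194528.97100
D_3 = 230127.77269
Terminal value at year 3: TV = D_3×(1+g_2)/(r−g_2) = 242784.80019/0.017 = 14281458.83477
P_0 = D_1/(1+r)^1 + D_2/(1+r)^2 + D_3/(1+r)^3 + TV/(1+r)^3
    = 153392.72388 + 169275.73913 + 186803.35764 + 11592796.60674 = 12102268.42740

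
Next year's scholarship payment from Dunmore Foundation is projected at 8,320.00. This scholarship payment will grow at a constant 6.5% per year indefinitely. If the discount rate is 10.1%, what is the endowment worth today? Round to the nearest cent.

231111.11

Growing perpetuity: P = D₁ / (r − g) = 8,320.0000 / (0.101 − 0.065) = 231,111.11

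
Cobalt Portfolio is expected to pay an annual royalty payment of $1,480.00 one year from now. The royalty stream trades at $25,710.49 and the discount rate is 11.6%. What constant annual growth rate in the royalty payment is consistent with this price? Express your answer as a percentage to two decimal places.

P = D₁/(r−g) ⇒ g = r − D₁/P = 0.116 − $1,480.00/$25,710.49 = 0.058436

5.84%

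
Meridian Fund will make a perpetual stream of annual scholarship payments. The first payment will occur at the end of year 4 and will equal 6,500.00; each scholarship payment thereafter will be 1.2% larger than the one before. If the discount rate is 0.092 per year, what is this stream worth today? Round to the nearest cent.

Value at end of year 3: C₁ / (r − g) = 6,500.00 / (0.092 − 0.012) = 81,250.0000
Discount to today: PV = 81,250.0000 / (1 + 0.092)^3 = 81,250.0000 / 1.302171 = 62,395.81

62395.81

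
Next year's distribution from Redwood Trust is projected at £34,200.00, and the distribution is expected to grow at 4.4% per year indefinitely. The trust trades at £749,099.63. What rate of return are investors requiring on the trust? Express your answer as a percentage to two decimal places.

8.97%

P = D₁/(r − g) ⇒ r = D₁/P + g = £34,200.0000/£749,099.63 + 0.044 = 0.045655 + 0.044 = 0.089655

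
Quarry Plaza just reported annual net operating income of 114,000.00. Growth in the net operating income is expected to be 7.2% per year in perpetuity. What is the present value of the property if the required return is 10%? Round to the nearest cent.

4364571.43

D₁ = D₀ × (1 + g) = 114,000.00 × 1.072 = 122,208.0000
Growing perpetuity: P = D₁ / (r − g) = 122,208.0000 / (0.1 − 0.072) = 4,364,571.43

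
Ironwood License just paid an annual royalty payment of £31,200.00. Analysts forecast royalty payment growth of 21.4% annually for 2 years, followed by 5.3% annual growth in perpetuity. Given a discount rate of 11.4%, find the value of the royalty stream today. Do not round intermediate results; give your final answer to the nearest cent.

£710670.75

D_1 = 37876.80000
D_2 = 45982.43520
Terminal value at year 2: TV = D_2×(1+g_2)/(r−g_2) = 48419.50427/0.061 = 793762.36501
P_0 = D_1/(1+r)^1 + D_2/(1+r)^2 + TV/(1+r)^2
    = 34000.71813 + 37052.84723 + 639617.18250 = 710670.74786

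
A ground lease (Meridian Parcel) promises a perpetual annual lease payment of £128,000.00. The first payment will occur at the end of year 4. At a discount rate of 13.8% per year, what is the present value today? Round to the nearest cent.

Value at end of year 3: C / r = £128,000.00 / 0.138 = £927,536.2319
Discount to today: PV = £927,536.2319 / (1 + 0.138)^3 = £927,536.2319 / 1.473760 = £629,367.19

£629367.19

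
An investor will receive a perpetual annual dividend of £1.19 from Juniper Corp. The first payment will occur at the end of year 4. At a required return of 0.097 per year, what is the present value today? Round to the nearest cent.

Value at end of year 3: C / r = £1.19 / 0.097 = £12.2680
Discount to today: PV = £12.2680 / (1 + 0.097)^3 = £12.2680 / 1.320140 = £9.29

£9.29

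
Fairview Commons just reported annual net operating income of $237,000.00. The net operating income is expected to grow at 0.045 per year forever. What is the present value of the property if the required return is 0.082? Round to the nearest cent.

$6693648.65

D₁ = D₀ × (1 + g) = $237,000.00 × 1.045 = $247,665.0000
Growing perpetuity: P = D₁ / (r − g) = $247,665.0000 / (0.082 − 0.045) = $6,693,648.65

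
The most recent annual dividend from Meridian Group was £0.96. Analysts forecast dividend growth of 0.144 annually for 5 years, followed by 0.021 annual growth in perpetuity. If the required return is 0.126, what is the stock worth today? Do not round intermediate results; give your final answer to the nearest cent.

D_1 = 1.09824
D_2 = 1.25639
D_3 = 1.43731
D_4 = 1.64428
D_5 = 1.88105
Terminal value at year 5: TV = D_5×(1+g_2)/(r−g_2) = 1.92056/0.105 = 18.29101
P_0 = D_1/(1+r)^1 + D_2/(1+r)^2 + D_3/(1+r)^3 + D_4/(1+r)^4 + D_5/(1+r)^5 + TV/(1+r)^5
    = 0.97535 + 0.99094 + 1.00678 + 1.02287 + 1.03922 + 10.10522 = 15.14038

£15.14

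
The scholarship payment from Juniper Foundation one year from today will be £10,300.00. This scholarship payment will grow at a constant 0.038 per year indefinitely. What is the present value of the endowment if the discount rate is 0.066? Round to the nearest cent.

Growing perpetuity: P = D₁ / (r − g) = £10,300.0000 / (0.066 − 0.038) = £367,857.14

£367857.14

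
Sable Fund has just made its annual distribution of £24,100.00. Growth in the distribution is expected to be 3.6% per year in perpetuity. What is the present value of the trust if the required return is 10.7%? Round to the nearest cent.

D₁ = D₀ × (1 + g) = £24,100.00 × 1.036 = £24,967.6000
Growing perpetuity: P = D₁ / (r − g) = £24,967.6000 / (0.107 − 0.036) = £351,656.34

£351656.34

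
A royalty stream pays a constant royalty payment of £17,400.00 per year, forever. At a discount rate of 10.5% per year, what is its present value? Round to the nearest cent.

Level perpetuity: PV = C / r = £17,400.00 / 0.105 = £165,714.29

£165714.29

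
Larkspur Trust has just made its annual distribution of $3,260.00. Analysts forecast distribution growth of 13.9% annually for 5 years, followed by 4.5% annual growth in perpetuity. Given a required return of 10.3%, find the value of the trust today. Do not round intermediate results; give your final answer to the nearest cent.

D_1 = 3713.14000
D_2 = 4229.26646
D_3 = 4817.13450
D_4 = 5486.71619
D_5 = 6249.36974
Terminal value at year 5: TV = D_5×(1+g_2)/(r−g_2) = 6530.59138/0.058 = 112596.40315
P_0 = D_1/(1+r)^1 + D_2/(1+r)^2 + D_3/(1+r)^3 + D_4/(1+r)^4 + D_5/(1+r)^5 + TV/(1+r)^5
    = 3366.40073 + 3476.27419 + 3589.73372 + 3706.89638 + 3827.88303 + 68967.89250 = 86935.08054

$86935.08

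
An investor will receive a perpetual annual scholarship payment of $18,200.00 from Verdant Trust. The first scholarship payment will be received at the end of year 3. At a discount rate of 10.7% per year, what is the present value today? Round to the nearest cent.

Value at end of year 2: C / r = $18,200.00 / 0.107 = $170,093.4579
Discount to today: PV = $170,093.4579 / (1 + 0.107)^2 = $170,093.4579 / 1.225449 = $138,800.93

$138800.93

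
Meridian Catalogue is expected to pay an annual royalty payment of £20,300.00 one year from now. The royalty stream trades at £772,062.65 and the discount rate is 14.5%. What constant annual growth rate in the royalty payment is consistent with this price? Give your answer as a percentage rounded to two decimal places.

11.87%

P = D₁/(r−g) ⇒ g = r − D₁/P = 0.145 − £20,300.00/£772,062.65 = 0.118707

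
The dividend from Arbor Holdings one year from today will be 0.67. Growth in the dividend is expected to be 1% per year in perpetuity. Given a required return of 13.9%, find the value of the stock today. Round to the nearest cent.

Growing perpetuity: P = D₁ / (r − g) = 0.6700 / (0.139 − 0.01) = 5.19

5.19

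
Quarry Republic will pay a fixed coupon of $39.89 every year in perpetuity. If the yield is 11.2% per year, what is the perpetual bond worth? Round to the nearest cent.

$356.16

Level perpetuity: PV = C / r = $39.89 / 0.112 = $356.16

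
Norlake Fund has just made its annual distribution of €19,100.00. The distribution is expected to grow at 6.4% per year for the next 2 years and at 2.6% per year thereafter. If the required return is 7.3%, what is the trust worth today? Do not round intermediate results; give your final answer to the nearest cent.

€447704.52

D_1 = 20322.40000
D_2 = 21623.03360
Terminal value at year 2: TV = D_2×(1+g_2)/(r−g_2) = 22185.23247/0.047 = 472026.22284
P_0 = D_1/(1+r)^1 + D_2/(1+r)^2 + TV/(1+r)^2
    = 18939.79497 + 18780.93369 + 409983.78643 = 447704.51508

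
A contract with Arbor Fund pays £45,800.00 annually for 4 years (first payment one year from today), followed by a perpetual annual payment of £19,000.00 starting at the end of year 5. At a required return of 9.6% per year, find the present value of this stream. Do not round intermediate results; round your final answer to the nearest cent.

PV of 4-year annuity: £45,800.00 × [1 − (1+0.096)^−4] / 0.096 = 146445.89435
Perpetuity value at year 4: £19,000.00 / 0.096 = 197916.66667
PV of perpetuity: 197916.66667 / (1+0.096)^4 = 137164.00307
Total PV = 146445.89435 + 137164.00307 = 283609.89742

£283609.90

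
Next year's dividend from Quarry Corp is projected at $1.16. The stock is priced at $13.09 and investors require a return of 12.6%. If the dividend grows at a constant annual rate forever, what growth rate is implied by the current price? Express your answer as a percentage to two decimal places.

P = D₁/(r−g) ⇒ g = r − D₁/P = 0.126 − $1.16/$13.09 = 0.037383

3.74%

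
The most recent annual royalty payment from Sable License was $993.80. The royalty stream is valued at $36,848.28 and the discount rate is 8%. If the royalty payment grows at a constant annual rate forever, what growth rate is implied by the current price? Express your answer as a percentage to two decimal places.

5.16%

P = D₀(1+g)/(r−g) ⇒ P(r−g) = D₀(1+g) ⇒ g(P+D₀) = P·r − D₀
g = (P·r − D₀)/(P + D₀) = ($36,848.28×0.08 − $993.80) / ($36,848.28 + $993.80) = 0.051637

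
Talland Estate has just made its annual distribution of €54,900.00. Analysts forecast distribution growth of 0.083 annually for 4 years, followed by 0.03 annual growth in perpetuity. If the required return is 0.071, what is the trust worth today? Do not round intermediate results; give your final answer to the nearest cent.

€1667875.01

D_1 = 59456.70000
D_2 = 64391.60610
D_3 = 69736.10941
D_4 = 75524.20649
Terminal value at year 4: TV = D_4×(1+g_2)/(r−g_2) = 77789.93268/0.041 = 1897315.43126
P_0 = D_1/(1+r)^1 + D_2/(1+r)^2 + D_3/(1+r)^3 + D_4/(1+r)^4 + TV/(1+r)^4
    = 55515.12605 + 56137.14427 + 56766.13188 + 57402.16697 + 1442054.43855 = 1667875.00772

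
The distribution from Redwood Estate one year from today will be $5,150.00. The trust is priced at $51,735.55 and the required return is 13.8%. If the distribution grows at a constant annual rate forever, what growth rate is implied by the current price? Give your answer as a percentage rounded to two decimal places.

3.85%

P = D₁/(r−g) ⇒ g = r − D₁/P = 0.138 − $5,150.00/$51,735.55 = 0.038455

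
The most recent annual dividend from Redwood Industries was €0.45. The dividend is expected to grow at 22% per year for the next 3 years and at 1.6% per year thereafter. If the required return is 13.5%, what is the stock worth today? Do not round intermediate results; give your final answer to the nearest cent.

€6.33

D_1 = 0.54900
D_2 = 0.66978
D_3 = 0.81713
Terminal value at year 3: TV = D_3×(1+g_2)/(r−g_2) = 0.83021/0.119 = 6.97652
P_0 = D_1/(1+r)^1 + D_2/(1+r)^2 + D_3/(1+r)^3 + TV/(1+r)^3
    = 0.48370 + 0.51992 + 0.55886 + 4.77146 = 6.33395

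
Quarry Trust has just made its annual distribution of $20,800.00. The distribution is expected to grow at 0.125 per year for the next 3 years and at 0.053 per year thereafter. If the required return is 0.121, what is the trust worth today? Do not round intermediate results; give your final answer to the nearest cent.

$388400.74

D_1 = 23400.00000
D_2 = 26325.00000
D_3 = 29615.62500
Terminal value at year 3: TV = D_3×(1+g_2)/(r−g_2) = 31185.25312/0.068 = 458606.66360
P_0 = D_1/(1+r)^1 + D_2/(1+r)^2 + D_3/(1+r)^3 + TV/(1+r)^3
    = 20874.21945 + 20948.70373 + 21023.45378 + 325554.36523 = 388400.74218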